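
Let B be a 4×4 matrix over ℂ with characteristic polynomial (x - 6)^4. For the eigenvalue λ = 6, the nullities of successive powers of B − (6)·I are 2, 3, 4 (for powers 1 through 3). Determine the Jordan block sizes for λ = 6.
Block sizes for λ = 6: [3, 1]

From the dimensions of kernels of powers, the number of Jordan blocks of size at least j is d_j − d_{j−1} where d_j = dim ker(N^j) (with d_0 = 0). Computing the differences gives [2, 1, 1].
The number of blocks of size exactly k is (#blocks of size ≥ k) − (#blocks of size ≥ k + 1), so the partition is: 1 block(s) of size 1, 1 block(s) of size 3.
In nonincreasing order the block sizes are [3, 1].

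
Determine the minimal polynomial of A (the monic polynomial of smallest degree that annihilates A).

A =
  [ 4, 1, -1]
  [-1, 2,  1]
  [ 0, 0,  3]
x^2 - 6*x + 9

The characteristic polynomial is χ_A(x) = (x - 3)^3, so the eigenvalues are known. The minimal polynomial is
  m_A(x) = Π_λ (x − λ)^{k_λ}
where k_λ is the size of the *largest* Jordan block for λ (equivalently, the smallest k with (A − λI)^k v = 0 for every generalised eigenvector v of λ).

  λ = 3: largest Jordan block has size 2, contributing (x − 3)^2

So m_A(x) = (x - 3)^2 = x^2 - 6*x + 9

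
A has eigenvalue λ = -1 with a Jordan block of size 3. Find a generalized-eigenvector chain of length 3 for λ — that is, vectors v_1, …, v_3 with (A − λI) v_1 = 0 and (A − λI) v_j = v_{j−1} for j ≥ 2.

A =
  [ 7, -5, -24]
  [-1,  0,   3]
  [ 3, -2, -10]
A Jordan chain for λ = -1 of length 3:
v_1 = (-3, 0, -1)ᵀ
v_2 = (8, -1, 3)ᵀ
v_3 = (1, 0, 0)ᵀ

Let N = A − (-1)·I. We want v_3 with N^3 v_3 = 0 but N^2 v_3 ≠ 0; then v_{j-1} := N · v_j for j = 3, …, 2.

Pick v_3 = (1, 0, 0)ᵀ.
Then v_2 = N · v_3 = (8, -1, 3)ᵀ.
Then v_1 = N · v_2 = (-3, 0, -1)ᵀ.

Sanity check: (A − (-1)·I) v_1 = (0, 0, 0)ᵀ = 0. ✓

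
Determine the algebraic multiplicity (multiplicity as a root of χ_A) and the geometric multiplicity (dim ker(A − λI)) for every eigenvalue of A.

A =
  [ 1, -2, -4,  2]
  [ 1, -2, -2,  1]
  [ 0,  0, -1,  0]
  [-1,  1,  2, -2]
λ = -1: alg = 4, geom = 3

Step 1 — factor the characteristic polynomial to read off the algebraic multiplicities:
  χ_A(x) = (x + 1)^4

Step 2 — compute geometric multiplicities via the rank-nullity identity g(λ) = n − rank(A − λI):
  rank(A − (-1)·I) = 1, so dim ker(A − (-1)·I) = n − 1 = 3

Summary:
  λ = -1: algebraic multiplicity = 4, geometric multiplicity = 3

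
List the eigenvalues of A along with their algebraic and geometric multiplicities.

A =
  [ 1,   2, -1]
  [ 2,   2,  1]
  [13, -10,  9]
λ = 4: alg = 3, geom = 1

Step 1 — factor the characteristic polynomial to read off the algebraic multiplicities:
  χ_A(x) = (x - 4)^3

Step 2 — compute geometric multiplicities via the rank-nullity identity g(λ) = n − rank(A − λI):
  rank(A − (4)·I) = 2, so dim ker(A − (4)·I) = n − 2 = 1

Summary:
  λ = 4: algebraic multiplicity = 3, geometric multiplicity = 1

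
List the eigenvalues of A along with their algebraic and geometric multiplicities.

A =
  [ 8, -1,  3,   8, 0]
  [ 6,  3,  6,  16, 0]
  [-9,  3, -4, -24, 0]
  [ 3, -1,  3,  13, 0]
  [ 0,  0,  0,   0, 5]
λ = 5: alg = 5, geom = 4

Step 1 — factor the characteristic polynomial to read off the algebraic multiplicities:
  χ_A(x) = (x - 5)^5

Step 2 — compute geometric multiplicities via the rank-nullity identity g(λ) = n − rank(A − λI):
  rank(A − (5)·I) = 1, so dim ker(A − (5)·I) = n − 1 = 4

Summary:
  λ = 5: algebraic multiplicity = 5, geometric multiplicity = 4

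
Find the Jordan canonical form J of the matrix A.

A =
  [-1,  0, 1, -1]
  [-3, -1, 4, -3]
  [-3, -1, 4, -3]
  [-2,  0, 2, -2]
J_3(0) ⊕ J_1(0)

The characteristic polynomial is
  det(x·I − A) = x^4

Eigenvalues and multiplicities (the geometric multiplicity of λ is n − rank(A − λI), which equals the number of Jordan blocks for λ):
  λ = 0: algebraic multiplicity = 4, geometric multiplicity = 2

Determining the block sizes for each eigenvalue:
  λ = 0: with am = 4 and gm = 2, the partition is not yet determined (e.g. several partitions of 4 into 2 parts exist). Let N = A − (0)·I. Computing rank(N^1) = 2, rank(N^2) = 1, rank(N^3) = 0; the number of blocks of size ≥ j is rank(N^{j−1}) − rank(N^j), giving [2, 1, 1]. So we have 1 block(s) of size 3, 1 block(s) of size 1 → block sizes [3, 1]

Assembling the blocks gives a Jordan form
J =
  [0, 1, 0, 0]
  [0, 0, 1, 0]
  [0, 0, 0, 0]
  [0, 0, 0, 0]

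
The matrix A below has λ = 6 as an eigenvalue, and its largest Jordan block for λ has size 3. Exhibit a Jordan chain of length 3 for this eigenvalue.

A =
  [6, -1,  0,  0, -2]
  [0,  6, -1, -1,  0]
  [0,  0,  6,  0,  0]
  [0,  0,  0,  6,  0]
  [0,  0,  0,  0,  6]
A Jordan chain for λ = 6 of length 3:
v_1 = (1, 0, 0, 0, 0)ᵀ
v_2 = (0, -1, 0, 0, 0)ᵀ
v_3 = (0, 0, 1, 0, 0)ᵀ

Let N = A − (6)·I. We want v_3 with N^3 v_3 = 0 but N^2 v_3 ≠ 0; then v_{j-1} := N · v_j for j = 3, …, 2.

Pick v_3 = (0, 0, 1, 0, 0)ᵀ.
Then v_2 = N · v_3 = (0, -1, 0, 0, 0)ᵀ.
Then v_1 = N · v_2 = (1, 0, 0, 0, 0)ᵀ.

Sanity check: (A − (6)·I) v_1 = (0, 0, 0, 0, 0)ᵀ = 0. ✓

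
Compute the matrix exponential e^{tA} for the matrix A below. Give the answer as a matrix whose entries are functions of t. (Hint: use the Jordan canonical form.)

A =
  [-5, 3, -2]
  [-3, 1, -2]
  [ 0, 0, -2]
e^{tA} =
  [-3*t*exp(-2*t) + exp(-2*t), 3*t*exp(-2*t), -2*t*exp(-2*t)]
  [-3*t*exp(-2*t), 3*t*exp(-2*t) + exp(-2*t), -2*t*exp(-2*t)]
  [0, 0, exp(-2*t)]

Strategy: write A = P · J · P⁻¹ where J is a Jordan canonical form, so e^{tA} = P · e^{tJ} · P⁻¹, and e^{tJ} can be computed block-by-block.

A has Jordan form
J =
  [-2,  1,  0]
  [ 0, -2,  0]
  [ 0,  0, -2]
(up to reordering of blocks).

Per-block formulas:
  For a 2×2 Jordan block J_2(-2): exp(t · J_2(-2)) = e^(-2t)·(I + t·N), where N is the 2×2 nilpotent shift.
  For a 1×1 block at λ = -2: exp(t · [-2]) = [e^(-2t)].

After assembling e^{tJ} and conjugating by P, we get:

e^{tA} =
  [-3*t*exp(-2*t) + exp(-2*t), 3*t*exp(-2*t), -2*t*exp(-2*t)]
  [-3*t*exp(-2*t), 3*t*exp(-2*t) + exp(-2*t), -2*t*exp(-2*t)]
  [0, 0, exp(-2*t)]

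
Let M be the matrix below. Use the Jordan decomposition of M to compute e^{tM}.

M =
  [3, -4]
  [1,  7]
e^{tM} =
  [-2*t*exp(5*t) + exp(5*t), -4*t*exp(5*t)]
  [t*exp(5*t), 2*t*exp(5*t) + exp(5*t)]

Strategy: write M = P · J · P⁻¹ where J is a Jordan canonical form, so e^{tM} = P · e^{tJ} · P⁻¹, and e^{tJ} can be computed block-by-block.

M has Jordan form
J =
  [5, 1]
  [0, 5]
(up to reordering of blocks).

Per-block formulas:
  For a 2×2 Jordan block J_2(5): exp(t · J_2(5)) = e^(5t)·(I + t·N), where N is the 2×2 nilpotent shift.

After assembling e^{tJ} and conjugating by P, we get:

e^{tM} =
  [-2*t*exp(5*t) + exp(5*t), -4*t*exp(5*t)]
  [t*exp(5*t), 2*t*exp(5*t) + exp(5*t)]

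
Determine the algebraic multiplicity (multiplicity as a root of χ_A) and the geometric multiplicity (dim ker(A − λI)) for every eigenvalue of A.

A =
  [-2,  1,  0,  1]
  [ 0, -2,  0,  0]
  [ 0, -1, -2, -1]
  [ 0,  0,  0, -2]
λ = -2: alg = 4, geom = 3

Step 1 — factor the characteristic polynomial to read off the algebraic multiplicities:
  χ_A(x) = (x + 2)^4

Step 2 — compute geometric multiplicities via the rank-nullity identity g(λ) = n − rank(A − λI):
  rank(A − (-2)·I) = 1, so dim ker(A − (-2)·I) = n − 1 = 3

Summary:
  λ = -2: algebraic multiplicity = 4, geometric multiplicity = 3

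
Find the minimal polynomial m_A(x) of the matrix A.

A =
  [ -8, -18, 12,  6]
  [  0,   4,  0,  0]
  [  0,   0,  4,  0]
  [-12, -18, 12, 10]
x^2 - 2*x - 8

The characteristic polynomial is χ_A(x) = (x - 4)^3*(x + 2), so the eigenvalues are known. The minimal polynomial is
  m_A(x) = Π_λ (x − λ)^{k_λ}
where k_λ is the size of the *largest* Jordan block for λ (equivalently, the smallest k with (A − λI)^k v = 0 for every generalised eigenvector v of λ).

  λ = -2: largest Jordan block has size 1, contributing (x + 2)
  λ = 4: largest Jordan block has size 1, contributing (x − 4)

So m_A(x) = (x - 4)*(x + 2) = x^2 - 2*x - 8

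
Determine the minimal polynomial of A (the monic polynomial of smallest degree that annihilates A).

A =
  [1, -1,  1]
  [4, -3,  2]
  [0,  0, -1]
x^2 + 2*x + 1

The characteristic polynomial is χ_A(x) = (x + 1)^3, so the eigenvalues are known. The minimal polynomial is
  m_A(x) = Π_λ (x − λ)^{k_λ}
where k_λ is the size of the *largest* Jordan block for λ (equivalently, the smallest k with (A − λI)^k v = 0 for every generalised eigenvector v of λ).

  λ = -1: largest Jordan block has size 2, contributing (x + 1)^2

So m_A(x) = (x + 1)^2 = x^2 + 2*x + 1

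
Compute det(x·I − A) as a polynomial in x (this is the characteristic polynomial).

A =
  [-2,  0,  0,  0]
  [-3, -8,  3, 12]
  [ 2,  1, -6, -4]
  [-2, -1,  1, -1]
x^4 + 17*x^3 + 105*x^2 + 275*x + 250

Expanding det(x·I − A) (e.g. by cofactor expansion or by noting that A is similar to its Jordan form J, which has the same characteristic polynomial as A) gives
  χ_A(x) = x^4 + 17*x^3 + 105*x^2 + 275*x + 250
which factors as (x + 2)*(x + 5)^3. The eigenvalues (with algebraic multiplicities) are λ = -5 with multiplicity 3, λ = -2 with multiplicity 1.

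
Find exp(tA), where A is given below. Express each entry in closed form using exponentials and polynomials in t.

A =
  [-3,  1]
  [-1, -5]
e^{tA} =
  [t*exp(-4*t) + exp(-4*t), t*exp(-4*t)]
  [-t*exp(-4*t), -t*exp(-4*t) + exp(-4*t)]

Strategy: write A = P · J · P⁻¹ where J is a Jordan canonical form, so e^{tA} = P · e^{tJ} · P⁻¹, and e^{tJ} can be computed block-by-block.

A has Jordan form
J =
  [-4,  1]
  [ 0, -4]
(up to reordering of blocks).

Per-block formulas:
  For a 2×2 Jordan block J_2(-4): exp(t · J_2(-4)) = e^(-4t)·(I + t·N), where N is the 2×2 nilpotent shift.

After assembling e^{tJ} and conjugating by P, we get:

e^{tA} =
  [t*exp(-4*t) + exp(-4*t), t*exp(-4*t)]
  [-t*exp(-4*t), -t*exp(-4*t) + exp(-4*t)]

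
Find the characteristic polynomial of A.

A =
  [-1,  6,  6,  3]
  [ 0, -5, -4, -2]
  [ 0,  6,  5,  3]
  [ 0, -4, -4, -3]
x^4 + 4*x^3 + 6*x^2 + 4*x + 1

Expanding det(x·I − A) (e.g. by cofactor expansion or by noting that A is similar to its Jordan form J, which has the same characteristic polynomial as A) gives
  χ_A(x) = x^4 + 4*x^3 + 6*x^2 + 4*x + 1
which factors as (x + 1)^4. The eigenvalues (with algebraic multiplicities) are λ = -1 with multiplicity 4.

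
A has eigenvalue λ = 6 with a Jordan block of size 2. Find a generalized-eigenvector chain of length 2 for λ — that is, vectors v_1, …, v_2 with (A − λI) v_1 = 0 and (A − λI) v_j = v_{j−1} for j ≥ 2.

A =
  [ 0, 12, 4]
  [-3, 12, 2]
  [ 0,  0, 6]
A Jordan chain for λ = 6 of length 2:
v_1 = (-6, -3, 0)ᵀ
v_2 = (1, 0, 0)ᵀ

Let N = A − (6)·I. We want v_2 with N^2 v_2 = 0 but N^1 v_2 ≠ 0; then v_{j-1} := N · v_j for j = 2, …, 2.

Pick v_2 = (1, 0, 0)ᵀ.
Then v_1 = N · v_2 = (-6, -3, 0)ᵀ.

Sanity check: (A − (6)·I) v_1 = (0, 0, 0)ᵀ = 0. ✓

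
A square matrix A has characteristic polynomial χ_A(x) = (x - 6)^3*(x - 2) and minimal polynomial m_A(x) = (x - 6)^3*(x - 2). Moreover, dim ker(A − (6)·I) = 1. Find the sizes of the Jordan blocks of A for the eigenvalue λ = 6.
Block sizes for λ = 6: [3]

Step 1 — from the characteristic polynomial, algebraic multiplicity of λ = 6 is 3. From dim ker(A − (6)·I) = 1, there are exactly 1 Jordan blocks for λ = 6.
Step 2 — from the minimal polynomial, the factor (x − 6)^3 tells us the largest block for λ = 6 has size 3.
Step 3 — with total size 3, 1 blocks, and largest block 3, the block sizes (in nonincreasing order) are [3].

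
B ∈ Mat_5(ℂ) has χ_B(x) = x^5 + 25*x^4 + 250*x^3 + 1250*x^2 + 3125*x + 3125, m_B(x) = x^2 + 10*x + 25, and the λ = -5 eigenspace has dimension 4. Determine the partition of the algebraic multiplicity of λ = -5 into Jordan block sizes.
Block sizes for λ = -5: [2, 1, 1, 1]

Step 1 — from the characteristic polynomial, algebraic multiplicity of λ = -5 is 5. From dim ker(B − (-5)·I) = 4, there are exactly 4 Jordan blocks for λ = -5.
Step 2 — from the minimal polynomial, the factor (x + 5)^2 tells us the largest block for λ = -5 has size 2.
Step 3 — with total size 5, 4 blocks, and largest block 2, the block sizes (in nonincreasing order) are [2, 1, 1, 1].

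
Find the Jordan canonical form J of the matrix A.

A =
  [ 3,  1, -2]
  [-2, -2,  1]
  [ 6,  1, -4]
J_3(-1)

The characteristic polynomial is
  det(x·I − A) = x^3 + 3*x^2 + 3*x + 1 = (x + 1)^3

Eigenvalues and multiplicities (the geometric multiplicity of λ is n − rank(A − λI), which equals the number of Jordan blocks for λ):
  λ = -1: algebraic multiplicity = 3, geometric multiplicity = 1

Determining the block sizes for each eigenvalue:
  λ = -1: one block (gm = 1), so the single block has size am = 3 → block sizes [3]

Assembling the blocks gives a Jordan form
J =
  [-1,  1,  0]
  [ 0, -1,  1]
  [ 0,  0, -1]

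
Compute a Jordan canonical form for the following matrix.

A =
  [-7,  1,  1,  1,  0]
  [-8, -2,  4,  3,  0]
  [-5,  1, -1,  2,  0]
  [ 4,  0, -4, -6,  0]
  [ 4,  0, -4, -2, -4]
J_2(-4) ⊕ J_2(-4) ⊕ J_1(-4)

The characteristic polynomial is
  det(x·I − A) = x^5 + 20*x^4 + 160*x^3 + 640*x^2 + 1280*x + 1024 = (x + 4)^5

Eigenvalues and multiplicities (the geometric multiplicity of λ is n − rank(A − λI), which equals the number of Jordan blocks for λ):
  λ = -4: algebraic multiplicity = 5, geometric multiplicity = 3

Determining the block sizes for each eigenvalue:
  λ = -4: with am = 5 and gm = 3, the partition is not yet determined (e.g. several partitions of 5 into 3 parts exist). Let N = A − (-4)·I. Computing rank(N^1) = 2, rank(N^2) = 0; the number of blocks of size ≥ j is rank(N^{j−1}) − rank(N^j), giving [3, 2]. So we have 2 block(s) of size 2, 1 block(s) of size 1 → block sizes [2, 2, 1]

Assembling the blocks gives a Jordan form
J =
  [-4,  1,  0,  0,  0]
  [ 0, -4,  0,  0,  0]
  [ 0,  0, -4,  1,  0]
  [ 0,  0,  0, -4,  0]
  [ 0,  0,  0,  0, -4]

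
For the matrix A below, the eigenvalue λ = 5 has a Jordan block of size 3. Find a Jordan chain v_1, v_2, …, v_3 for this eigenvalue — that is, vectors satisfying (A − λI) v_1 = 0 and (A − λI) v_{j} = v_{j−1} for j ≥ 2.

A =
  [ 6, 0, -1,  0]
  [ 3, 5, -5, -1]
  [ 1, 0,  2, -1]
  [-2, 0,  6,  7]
A Jordan chain for λ = 5 of length 3:
v_1 = (2, 6, 2, -4)ᵀ
v_2 = (-1, -5, -3, 6)ᵀ
v_3 = (0, 0, 1, 0)ᵀ

Let N = A − (5)·I. We want v_3 with N^3 v_3 = 0 but N^2 v_3 ≠ 0; then v_{j-1} := N · v_j for j = 3, …, 2.

Pick v_3 = (0, 0, 1, 0)ᵀ.
Then v_2 = N · v_3 = (-1, -5, -3, 6)ᵀ.
Then v_1 = N · v_2 = (2, 6, 2, -4)ᵀ.

Sanity check: (A − (5)·I) v_1 = (0, 0, 0, 0)ᵀ = 0. ✓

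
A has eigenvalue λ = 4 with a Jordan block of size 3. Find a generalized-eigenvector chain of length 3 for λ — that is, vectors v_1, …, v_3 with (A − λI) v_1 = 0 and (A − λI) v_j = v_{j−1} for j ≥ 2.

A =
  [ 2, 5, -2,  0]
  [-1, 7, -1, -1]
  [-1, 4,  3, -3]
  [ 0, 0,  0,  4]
A Jordan chain for λ = 4 of length 3:
v_1 = (1, 0, -1, 0)ᵀ
v_2 = (-2, -1, -1, 0)ᵀ
v_3 = (1, 0, 0, 0)ᵀ

Let N = A − (4)·I. We want v_3 with N^3 v_3 = 0 but N^2 v_3 ≠ 0; then v_{j-1} := N · v_j for j = 3, …, 2.

Pick v_3 = (1, 0, 0, 0)ᵀ.
Then v_2 = N · v_3 = (-2, -1, -1, 0)ᵀ.
Then v_1 = N · v_2 = (1, 0, -1, 0)ᵀ.

Sanity check: (A − (4)·I) v_1 = (0, 0, 0, 0)ᵀ = 0. ✓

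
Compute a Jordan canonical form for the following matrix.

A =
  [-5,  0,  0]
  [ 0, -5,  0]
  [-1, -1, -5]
J_2(-5) ⊕ J_1(-5)

The characteristic polynomial is
  det(x·I − A) = x^3 + 15*x^2 + 75*x + 125 = (x + 5)^3

Eigenvalues and multiplicities (the geometric multiplicity of λ is n − rank(A − λI), which equals the number of Jordan blocks for λ):
  λ = -5: algebraic multiplicity = 3, geometric multiplicity = 2

Determining the block sizes for each eigenvalue:
  λ = -5: 2 blocks summing to 3 forces exactly one block of size 2 and the rest size 1 → block sizes [2, 1]

Assembling the blocks gives a Jordan form
J =
  [-5,  1,  0]
  [ 0, -5,  0]
  [ 0,  0, -5]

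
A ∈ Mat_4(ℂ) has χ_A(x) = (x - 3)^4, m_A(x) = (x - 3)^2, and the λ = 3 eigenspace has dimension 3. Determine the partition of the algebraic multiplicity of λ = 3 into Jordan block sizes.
Block sizes for λ = 3: [2, 1, 1]

Step 1 — from the characteristic polynomial, algebraic multiplicity of λ = 3 is 4. From dim ker(A − (3)·I) = 3, there are exactly 3 Jordan blocks for λ = 3.
Step 2 — from the minimal polynomial, the factor (x − 3)^2 tells us the largest block for λ = 3 has size 2.
Step 3 — with total size 4, 3 blocks, and largest block 2, the block sizes (in nonincreasing order) are [2, 1, 1].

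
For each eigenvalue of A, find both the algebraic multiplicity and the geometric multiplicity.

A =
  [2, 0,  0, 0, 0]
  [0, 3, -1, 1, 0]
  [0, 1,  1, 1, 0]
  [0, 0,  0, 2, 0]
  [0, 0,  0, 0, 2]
λ = 2: alg = 5, geom = 4

Step 1 — factor the characteristic polynomial to read off the algebraic multiplicities:
  χ_A(x) = (x - 2)^5

Step 2 — compute geometric multiplicities via the rank-nullity identity g(λ) = n − rank(A − λI):
  rank(A − (2)·I) = 1, so dim ker(A − (2)·I) = n − 1 = 4

Summary:
  λ = 2: algebraic multiplicity = 5, geometric multiplicity = 4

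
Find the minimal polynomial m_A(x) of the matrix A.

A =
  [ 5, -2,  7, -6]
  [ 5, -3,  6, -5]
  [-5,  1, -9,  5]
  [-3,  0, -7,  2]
x^4 + 5*x^3 + 9*x^2 + 7*x + 2

The characteristic polynomial is χ_A(x) = (x + 1)^3*(x + 2), so the eigenvalues are known. The minimal polynomial is
  m_A(x) = Π_λ (x − λ)^{k_λ}
where k_λ is the size of the *largest* Jordan block for λ (equivalently, the smallest k with (A − λI)^k v = 0 for every generalised eigenvector v of λ).

  λ = -2: largest Jordan block has size 1, contributing (x + 2)
  λ = -1: largest Jordan block has size 3, contributing (x + 1)^3

So m_A(x) = (x + 1)^3*(x + 2) = x^4 + 5*x^3 + 9*x^2 + 7*x + 2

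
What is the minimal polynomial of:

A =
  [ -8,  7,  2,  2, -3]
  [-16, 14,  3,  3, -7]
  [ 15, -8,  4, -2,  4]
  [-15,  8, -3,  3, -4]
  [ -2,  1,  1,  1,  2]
x^4 - 14*x^3 + 61*x^2 - 84*x + 36

The characteristic polynomial is χ_A(x) = (x - 6)^2*(x - 1)^3, so the eigenvalues are known. The minimal polynomial is
  m_A(x) = Π_λ (x − λ)^{k_λ}
where k_λ is the size of the *largest* Jordan block for λ (equivalently, the smallest k with (A − λI)^k v = 0 for every generalised eigenvector v of λ).

  λ = 1: largest Jordan block has size 2, contributing (x − 1)^2
  λ = 6: largest Jordan block has size 2, contributing (x − 6)^2

So m_A(x) = (x - 6)^2*(x - 1)^2 = x^4 - 14*x^3 + 61*x^2 - 84*x + 36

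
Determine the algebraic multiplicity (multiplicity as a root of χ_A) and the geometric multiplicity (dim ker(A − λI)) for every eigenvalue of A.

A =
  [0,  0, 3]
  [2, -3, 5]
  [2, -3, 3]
λ = 0: alg = 3, geom = 1

Step 1 — factor the characteristic polynomial to read off the algebraic multiplicities:
  χ_A(x) = x^3

Step 2 — compute geometric multiplicities via the rank-nullity identity g(λ) = n − rank(A − λI):
  rank(A − (0)·I) = 2, so dim ker(A − (0)·I) = n − 2 = 1

Summary:
  λ = 0: algebraic multiplicity = 3, geometric multiplicity = 1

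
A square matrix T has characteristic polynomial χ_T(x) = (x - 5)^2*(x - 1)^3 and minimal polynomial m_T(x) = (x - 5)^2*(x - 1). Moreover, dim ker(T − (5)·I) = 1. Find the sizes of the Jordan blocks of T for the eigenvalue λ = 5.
Block sizes for λ = 5: [2]

Step 1 — from the characteristic polynomial, algebraic multiplicity of λ = 5 is 2. From dim ker(T − (5)·I) = 1, there are exactly 1 Jordan blocks for λ = 5.
Step 2 — from the minimal polynomial, the factor (x − 5)^2 tells us the largest block for λ = 5 has size 2.
Step 3 — with total size 2, 1 blocks, and largest block 2, the block sizes (in nonincreasing order) are [2].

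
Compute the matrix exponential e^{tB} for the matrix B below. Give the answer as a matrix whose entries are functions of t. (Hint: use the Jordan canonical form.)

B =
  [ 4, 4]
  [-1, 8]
e^{tB} =
  [-2*t*exp(6*t) + exp(6*t), 4*t*exp(6*t)]
  [-t*exp(6*t), 2*t*exp(6*t) + exp(6*t)]

Strategy: write B = P · J · P⁻¹ where J is a Jordan canonical form, so e^{tB} = P · e^{tJ} · P⁻¹, and e^{tJ} can be computed block-by-block.

B has Jordan form
J =
  [6, 1]
  [0, 6]
(up to reordering of blocks).

Per-block formulas:
  For a 2×2 Jordan block J_2(6): exp(t · J_2(6)) = e^(6t)·(I + t·N), where N is the 2×2 nilpotent shift.

After assembling e^{tJ} and conjugating by P, we get:

e^{tB} =
  [-2*t*exp(6*t) + exp(6*t), 4*t*exp(6*t)]
  [-t*exp(6*t), 2*t*exp(6*t) + exp(6*t)]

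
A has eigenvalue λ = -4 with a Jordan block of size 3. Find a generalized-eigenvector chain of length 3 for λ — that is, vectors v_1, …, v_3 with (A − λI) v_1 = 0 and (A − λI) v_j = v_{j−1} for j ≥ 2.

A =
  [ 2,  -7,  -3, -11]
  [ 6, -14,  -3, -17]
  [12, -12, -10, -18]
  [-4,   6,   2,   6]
A Jordan chain for λ = -4 of length 3:
v_1 = (2, 8, 0, -4)ᵀ
v_2 = (6, 6, 12, -4)ᵀ
v_3 = (1, 0, 0, 0)ᵀ

Let N = A − (-4)·I. We want v_3 with N^3 v_3 = 0 but N^2 v_3 ≠ 0; then v_{j-1} := N · v_j for j = 3, …, 2.

Pick v_3 = (1, 0, 0, 0)ᵀ.
Then v_2 = N · v_3 = (6, 6, 12, -4)ᵀ.
Then v_1 = N · v_2 = (2, 8, 0, -4)ᵀ.

Sanity check: (A − (-4)·I) v_1 = (0, 0, 0, 0)ᵀ = 0. ✓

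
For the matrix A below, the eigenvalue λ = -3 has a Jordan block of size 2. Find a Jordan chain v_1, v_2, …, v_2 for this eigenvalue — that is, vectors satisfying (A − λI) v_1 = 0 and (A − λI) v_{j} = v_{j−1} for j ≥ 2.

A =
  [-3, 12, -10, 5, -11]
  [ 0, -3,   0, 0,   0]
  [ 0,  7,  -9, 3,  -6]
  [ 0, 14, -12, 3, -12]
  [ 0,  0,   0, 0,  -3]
A Jordan chain for λ = -3 of length 2:
v_1 = (12, 0, 7, 14, 0)ᵀ
v_2 = (0, 1, 0, 0, 0)ᵀ

Let N = A − (-3)·I. We want v_2 with N^2 v_2 = 0 but N^1 v_2 ≠ 0; then v_{j-1} := N · v_j for j = 2, …, 2.

Pick v_2 = (0, 1, 0, 0, 0)ᵀ.
Then v_1 = N · v_2 = (12, 0, 7, 14, 0)ᵀ.

Sanity check: (A − (-3)·I) v_1 = (0, 0, 0, 0, 0)ᵀ = 0. ✓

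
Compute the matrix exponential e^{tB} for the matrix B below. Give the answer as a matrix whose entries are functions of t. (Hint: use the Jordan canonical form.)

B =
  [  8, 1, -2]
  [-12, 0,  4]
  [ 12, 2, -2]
e^{tB} =
  [6*t*exp(2*t) + exp(2*t), t*exp(2*t), -2*t*exp(2*t)]
  [-12*t*exp(2*t), -2*t*exp(2*t) + exp(2*t), 4*t*exp(2*t)]
  [12*t*exp(2*t), 2*t*exp(2*t), -4*t*exp(2*t) + exp(2*t)]

Strategy: write B = P · J · P⁻¹ where J is a Jordan canonical form, so e^{tB} = P · e^{tJ} · P⁻¹, and e^{tJ} can be computed block-by-block.

B has Jordan form
J =
  [2, 1, 0]
  [0, 2, 0]
  [0, 0, 2]
(up to reordering of blocks).

Per-block formulas:
  For a 2×2 Jordan block J_2(2): exp(t · J_2(2)) = e^(2t)·(I + t·N), where N is the 2×2 nilpotent shift.
  For a 1×1 block at λ = 2: exp(t · [2]) = [e^(2t)].

After assembling e^{tJ} and conjugating by P, we get:

e^{tB} =
  [6*t*exp(2*t) + exp(2*t), t*exp(2*t), -2*t*exp(2*t)]
  [-12*t*exp(2*t), -2*t*exp(2*t) + exp(2*t), 4*t*exp(2*t)]
  [12*t*exp(2*t), 2*t*exp(2*t), -4*t*exp(2*t) + exp(2*t)]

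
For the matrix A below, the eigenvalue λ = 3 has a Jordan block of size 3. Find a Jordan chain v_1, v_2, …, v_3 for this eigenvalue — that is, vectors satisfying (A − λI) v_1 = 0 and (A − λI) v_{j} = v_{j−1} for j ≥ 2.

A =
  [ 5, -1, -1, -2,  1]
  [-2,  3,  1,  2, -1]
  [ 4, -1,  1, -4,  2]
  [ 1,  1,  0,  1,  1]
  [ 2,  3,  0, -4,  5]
A Jordan chain for λ = 3 of length 3:
v_1 = (2, 0, 2, 0, -2)ᵀ
v_2 = (2, -2, 4, 1, 2)ᵀ
v_3 = (1, 0, 0, 0, 0)ᵀ

Let N = A − (3)·I. We want v_3 with N^3 v_3 = 0 but N^2 v_3 ≠ 0; then v_{j-1} := N · v_j for j = 3, …, 2.

Pick v_3 = (1, 0, 0, 0, 0)ᵀ.
Then v_2 = N · v_3 = (2, -2, 4, 1, 2)ᵀ.
Then v_1 = N · v_2 = (2, 0, 2, 0, -2)ᵀ.

Sanity check: (A − (3)·I) v_1 = (0, 0, 0, 0, 0)ᵀ = 0. ✓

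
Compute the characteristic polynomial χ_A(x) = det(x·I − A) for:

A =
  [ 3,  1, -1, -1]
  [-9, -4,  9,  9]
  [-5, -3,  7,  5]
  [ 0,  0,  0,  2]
x^4 - 8*x^3 + 24*x^2 - 32*x + 16

Expanding det(x·I − A) (e.g. by cofactor expansion or by noting that A is similar to its Jordan form J, which has the same characteristic polynomial as A) gives
  χ_A(x) = x^4 - 8*x^3 + 24*x^2 - 32*x + 16
which factors as (x - 2)^4. The eigenvalues (with algebraic multiplicities) are λ = 2 with multiplicity 4.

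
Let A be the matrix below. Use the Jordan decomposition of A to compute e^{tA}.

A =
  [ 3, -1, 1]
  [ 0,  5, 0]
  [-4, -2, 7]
e^{tA} =
  [-2*t*exp(5*t) + exp(5*t), -t*exp(5*t), t*exp(5*t)]
  [0, exp(5*t), 0]
  [-4*t*exp(5*t), -2*t*exp(5*t), 2*t*exp(5*t) + exp(5*t)]

Strategy: write A = P · J · P⁻¹ where J is a Jordan canonical form, so e^{tA} = P · e^{tJ} · P⁻¹, and e^{tJ} can be computed block-by-block.

A has Jordan form
J =
  [5, 1, 0]
  [0, 5, 0]
  [0, 0, 5]
(up to reordering of blocks).

Per-block formulas:
  For a 2×2 Jordan block J_2(5): exp(t · J_2(5)) = e^(5t)·(I + t·N), where N is the 2×2 nilpotent shift.
  For a 1×1 block at λ = 5: exp(t · [5]) = [e^(5t)].

After assembling e^{tJ} and conjugating by P, we get:

e^{tA} =
  [-2*t*exp(5*t) + exp(5*t), -t*exp(5*t), t*exp(5*t)]
  [0, exp(5*t), 0]
  [-4*t*exp(5*t), -2*t*exp(5*t), 2*t*exp(5*t) + exp(5*t)]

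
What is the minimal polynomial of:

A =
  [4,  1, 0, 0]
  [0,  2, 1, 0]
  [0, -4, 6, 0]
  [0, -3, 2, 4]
x^3 - 12*x^2 + 48*x - 64

The characteristic polynomial is χ_A(x) = (x - 4)^4, so the eigenvalues are known. The minimal polynomial is
  m_A(x) = Π_λ (x − λ)^{k_λ}
where k_λ is the size of the *largest* Jordan block for λ (equivalently, the smallest k with (A − λI)^k v = 0 for every generalised eigenvector v of λ).

  λ = 4: largest Jordan block has size 3, contributing (x − 4)^3

So m_A(x) = (x - 4)^3 = x^3 - 12*x^2 + 48*x - 64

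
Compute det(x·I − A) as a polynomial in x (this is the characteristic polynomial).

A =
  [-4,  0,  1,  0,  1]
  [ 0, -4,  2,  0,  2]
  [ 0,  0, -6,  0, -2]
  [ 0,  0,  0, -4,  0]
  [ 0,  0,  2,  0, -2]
x^5 + 20*x^4 + 160*x^3 + 640*x^2 + 1280*x + 1024

Expanding det(x·I − A) (e.g. by cofactor expansion or by noting that A is similar to its Jordan form J, which has the same characteristic polynomial as A) gives
  χ_A(x) = x^5 + 20*x^4 + 160*x^3 + 640*x^2 + 1280*x + 1024
which factors as (x + 4)^5. The eigenvalues (with algebraic multiplicities) are λ = -4 with multiplicity 5.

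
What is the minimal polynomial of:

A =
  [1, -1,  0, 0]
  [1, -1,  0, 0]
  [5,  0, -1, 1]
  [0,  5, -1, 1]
x^2

The characteristic polynomial is χ_A(x) = x^4, so the eigenvalues are known. The minimal polynomial is
  m_A(x) = Π_λ (x − λ)^{k_λ}
where k_λ is the size of the *largest* Jordan block for λ (equivalently, the smallest k with (A − λI)^k v = 0 for every generalised eigenvector v of λ).

  λ = 0: largest Jordan block has size 2, contributing (x − 0)^2

So m_A(x) = x^2 = x^2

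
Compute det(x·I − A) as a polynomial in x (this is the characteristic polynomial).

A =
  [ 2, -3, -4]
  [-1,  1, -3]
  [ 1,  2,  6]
x^3 - 9*x^2 + 27*x - 27

Expanding det(x·I − A) (e.g. by cofactor expansion or by noting that A is similar to its Jordan form J, which has the same characteristic polynomial as A) gives
  χ_A(x) = x^3 - 9*x^2 + 27*x - 27
which factors as (x - 3)^3. The eigenvalues (with algebraic multiplicities) are λ = 3 with multiplicity 3.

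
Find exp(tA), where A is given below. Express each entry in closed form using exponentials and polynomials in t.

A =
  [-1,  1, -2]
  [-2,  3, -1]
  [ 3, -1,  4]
e^{tA} =
  [t^2*exp(2*t)/2 - 3*t*exp(2*t) + exp(2*t), t*exp(2*t), t^2*exp(2*t)/2 - 2*t*exp(2*t)]
  [t^2*exp(2*t)/2 - 2*t*exp(2*t), t*exp(2*t) + exp(2*t), t^2*exp(2*t)/2 - t*exp(2*t)]
  [-t^2*exp(2*t)/2 + 3*t*exp(2*t), -t*exp(2*t), -t^2*exp(2*t)/2 + 2*t*exp(2*t) + exp(2*t)]

Strategy: write A = P · J · P⁻¹ where J is a Jordan canonical form, so e^{tA} = P · e^{tJ} · P⁻¹, and e^{tJ} can be computed block-by-block.

A has Jordan form
J =
  [2, 1, 0]
  [0, 2, 1]
  [0, 0, 2]
(up to reordering of blocks).

Per-block formulas:
  For a 3×3 Jordan block J_3(2): exp(t · J_3(2)) = e^(2t)·(I + t·N + (t^2/2)·N^2), where N is the 3×3 nilpotent shift.

After assembling e^{tJ} and conjugating by P, we get:

e^{tA} =
  [t^2*exp(2*t)/2 - 3*t*exp(2*t) + exp(2*t), t*exp(2*t), t^2*exp(2*t)/2 - 2*t*exp(2*t)]
  [t^2*exp(2*t)/2 - 2*t*exp(2*t), t*exp(2*t) + exp(2*t), t^2*exp(2*t)/2 - t*exp(2*t)]
  [-t^2*exp(2*t)/2 + 3*t*exp(2*t), -t*exp(2*t), -t^2*exp(2*t)/2 + 2*t*exp(2*t) + exp(2*t)]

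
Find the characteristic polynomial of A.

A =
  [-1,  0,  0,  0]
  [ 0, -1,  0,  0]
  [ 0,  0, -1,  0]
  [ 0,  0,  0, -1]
x^4 + 4*x^3 + 6*x^2 + 4*x + 1

Expanding det(x·I − A) (e.g. by cofactor expansion or by noting that A is similar to its Jordan form J, which has the same characteristic polynomial as A) gives
  χ_A(x) = x^4 + 4*x^3 + 6*x^2 + 4*x + 1
which factors as (x + 1)^4. The eigenvalues (with algebraic multiplicities) are λ = -1 with multiplicity 4.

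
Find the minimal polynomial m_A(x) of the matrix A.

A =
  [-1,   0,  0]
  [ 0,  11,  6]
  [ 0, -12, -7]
x^2 - 4*x - 5

The characteristic polynomial is χ_A(x) = (x - 5)*(x + 1)^2, so the eigenvalues are known. The minimal polynomial is
  m_A(x) = Π_λ (x − λ)^{k_λ}
where k_λ is the size of the *largest* Jordan block for λ (equivalently, the smallest k with (A − λI)^k v = 0 for every generalised eigenvector v of λ).

  λ = -1: largest Jordan block has size 1, contributing (x + 1)
  λ = 5: largest Jordan block has size 1, contributing (x − 5)

So m_A(x) = (x - 5)*(x + 1) = x^2 - 4*x - 5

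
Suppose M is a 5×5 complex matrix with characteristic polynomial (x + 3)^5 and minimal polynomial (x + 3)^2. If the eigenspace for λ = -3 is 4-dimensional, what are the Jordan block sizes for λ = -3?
Block sizes for λ = -3: [2, 1, 1, 1]

Step 1 — from the characteristic polynomial, algebraic multiplicity of λ = -3 is 5. From dim ker(M − (-3)·I) = 4, there are exactly 4 Jordan blocks for λ = -3.
Step 2 — from the minimal polynomial, the factor (x + 3)^2 tells us the largest block for λ = -3 has size 2.
Step 3 — with total size 5, 4 blocks, and largest block 2, the block sizes (in nonincreasing order) are [2, 1, 1, 1].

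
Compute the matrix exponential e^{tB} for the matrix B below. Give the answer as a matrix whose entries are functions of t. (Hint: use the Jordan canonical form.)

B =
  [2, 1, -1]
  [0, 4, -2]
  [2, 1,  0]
e^{tB} =
  [-t^2*exp(2*t) + exp(2*t), t^2*exp(2*t)/2 + t*exp(2*t), -t*exp(2*t)]
  [-2*t^2*exp(2*t), t^2*exp(2*t) + 2*t*exp(2*t) + exp(2*t), -2*t*exp(2*t)]
  [-2*t^2*exp(2*t) + 2*t*exp(2*t), t^2*exp(2*t) + t*exp(2*t), -2*t*exp(2*t) + exp(2*t)]

Strategy: write B = P · J · P⁻¹ where J is a Jordan canonical form, so e^{tB} = P · e^{tJ} · P⁻¹, and e^{tJ} can be computed block-by-block.

B has Jordan form
J =
  [2, 1, 0]
  [0, 2, 1]
  [0, 0, 2]
(up to reordering of blocks).

Per-block formulas:
  For a 3×3 Jordan block J_3(2): exp(t · J_3(2)) = e^(2t)·(I + t·N + (t^2/2)·N^2), where N is the 3×3 nilpotent shift.

After assembling e^{tJ} and conjugating by P, we get:

e^{tB} =
  [-t^2*exp(2*t) + exp(2*t), t^2*exp(2*t)/2 + t*exp(2*t), -t*exp(2*t)]
  [-2*t^2*exp(2*t), t^2*exp(2*t) + 2*t*exp(2*t) + exp(2*t), -2*t*exp(2*t)]
  [-2*t^2*exp(2*t) + 2*t*exp(2*t), t^2*exp(2*t) + t*exp(2*t), -2*t*exp(2*t) + exp(2*t)]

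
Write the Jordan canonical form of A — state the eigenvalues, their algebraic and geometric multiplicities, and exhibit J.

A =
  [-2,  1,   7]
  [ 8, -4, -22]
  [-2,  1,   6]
J_3(0)

The characteristic polynomial is
  det(x·I − A) = x^3

Eigenvalues and multiplicities (the geometric multiplicity of λ is n − rank(A − λI), which equals the number of Jordan blocks for λ):
  λ = 0: algebraic multiplicity = 3, geometric multiplicity = 1

Determining the block sizes for each eigenvalue:
  λ = 0: one block (gm = 1), so the single block has size am = 3 → block sizes [3]

Assembling the blocks gives a Jordan form
J =
  [0, 1, 0]
  [0, 0, 1]
  [0, 0, 0]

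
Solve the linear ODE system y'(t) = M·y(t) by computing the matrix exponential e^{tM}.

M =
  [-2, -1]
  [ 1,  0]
e^{tM} =
  [-t*exp(-t) + exp(-t), -t*exp(-t)]
  [t*exp(-t), t*exp(-t) + exp(-t)]

Strategy: write M = P · J · P⁻¹ where J is a Jordan canonical form, so e^{tM} = P · e^{tJ} · P⁻¹, and e^{tJ} can be computed block-by-block.

M has Jordan form
J =
  [-1,  1]
  [ 0, -1]
(up to reordering of blocks).

Per-block formulas:
  For a 2×2 Jordan block J_2(-1): exp(t · J_2(-1)) = e^(-1t)·(I + t·N), where N is the 2×2 nilpotent shift.

After assembling e^{tJ} and conjugating by P, we get:

e^{tM} =
  [-t*exp(-t) + exp(-t), -t*exp(-t)]
  [t*exp(-t), t*exp(-t) + exp(-t)]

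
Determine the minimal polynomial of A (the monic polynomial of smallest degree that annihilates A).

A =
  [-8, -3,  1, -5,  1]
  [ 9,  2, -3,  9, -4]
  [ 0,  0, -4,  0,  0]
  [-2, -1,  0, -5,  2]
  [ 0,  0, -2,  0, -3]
x^5 + 18*x^4 + 129*x^3 + 460*x^2 + 816*x + 576

The characteristic polynomial is χ_A(x) = (x + 3)^2*(x + 4)^3, so the eigenvalues are known. The minimal polynomial is
  m_A(x) = Π_λ (x − λ)^{k_λ}
where k_λ is the size of the *largest* Jordan block for λ (equivalently, the smallest k with (A − λI)^k v = 0 for every generalised eigenvector v of λ).

  λ = -4: largest Jordan block has size 3, contributing (x + 4)^3
  λ = -3: largest Jordan block has size 2, contributing (x + 3)^2

So m_A(x) = (x + 3)^2*(x + 4)^3 = x^5 + 18*x^4 + 129*x^3 + 460*x^2 + 816*x + 576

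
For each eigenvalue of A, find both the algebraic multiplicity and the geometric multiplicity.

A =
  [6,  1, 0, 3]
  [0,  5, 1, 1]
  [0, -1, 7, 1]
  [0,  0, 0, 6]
λ = 6: alg = 4, geom = 2

Step 1 — factor the characteristic polynomial to read off the algebraic multiplicities:
  χ_A(x) = (x - 6)^4

Step 2 — compute geometric multiplicities via the rank-nullity identity g(λ) = n − rank(A − λI):
  rank(A − (6)·I) = 2, so dim ker(A − (6)·I) = n − 2 = 2

Summary:
  λ = 6: algebraic multiplicity = 4, geometric multiplicity = 2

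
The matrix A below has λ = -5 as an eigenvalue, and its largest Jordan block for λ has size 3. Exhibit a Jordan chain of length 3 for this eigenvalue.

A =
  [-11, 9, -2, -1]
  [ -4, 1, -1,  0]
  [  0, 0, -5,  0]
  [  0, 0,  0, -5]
A Jordan chain for λ = -5 of length 3:
v_1 = (3, 2, 0, 0)ᵀ
v_2 = (-2, -1, 0, 0)ᵀ
v_3 = (0, 0, 1, 0)ᵀ

Let N = A − (-5)·I. We want v_3 with N^3 v_3 = 0 but N^2 v_3 ≠ 0; then v_{j-1} := N · v_j for j = 3, …, 2.

Pick v_3 = (0, 0, 1, 0)ᵀ.
Then v_2 = N · v_3 = (-2, -1, 0, 0)ᵀ.
Then v_1 = N · v_2 = (3, 2, 0, 0)ᵀ.

Sanity check: (A − (-5)·I) v_1 = (0, 0, 0, 0)ᵀ = 0. ✓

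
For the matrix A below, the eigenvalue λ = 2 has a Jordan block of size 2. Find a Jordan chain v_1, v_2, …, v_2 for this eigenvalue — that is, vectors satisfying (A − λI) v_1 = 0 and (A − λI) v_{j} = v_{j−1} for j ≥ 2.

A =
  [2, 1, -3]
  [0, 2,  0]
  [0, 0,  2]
A Jordan chain for λ = 2 of length 2:
v_1 = (1, 0, 0)ᵀ
v_2 = (0, 1, 0)ᵀ

Let N = A − (2)·I. We want v_2 with N^2 v_2 = 0 but N^1 v_2 ≠ 0; then v_{j-1} := N · v_j for j = 2, …, 2.

Pick v_2 = (0, 1, 0)ᵀ.
Then v_1 = N · v_2 = (1, 0, 0)ᵀ.

Sanity check: (A − (2)·I) v_1 = (0, 0, 0)ᵀ = 0. ✓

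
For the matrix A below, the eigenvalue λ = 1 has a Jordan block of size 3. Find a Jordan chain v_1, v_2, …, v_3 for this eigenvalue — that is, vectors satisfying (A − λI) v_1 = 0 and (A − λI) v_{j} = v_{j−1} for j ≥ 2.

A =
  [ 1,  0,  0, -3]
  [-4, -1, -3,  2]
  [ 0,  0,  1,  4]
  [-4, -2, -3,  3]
A Jordan chain for λ = 1 of length 3:
v_1 = (12, 0, -16, 0)ᵀ
v_2 = (0, -4, 0, -4)ᵀ
v_3 = (1, 0, 0, 0)ᵀ

Let N = A − (1)·I. We want v_3 with N^3 v_3 = 0 but N^2 v_3 ≠ 0; then v_{j-1} := N · v_j for j = 3, …, 2.

Pick v_3 = (1, 0, 0, 0)ᵀ.
Then v_2 = N · v_3 = (0, -4, 0, -4)ᵀ.
Then v_1 = N · v_2 = (12, 0, -16, 0)ᵀ.

Sanity check: (A − (1)·I) v_1 = (0, 0, 0, 0)ᵀ = 0. ✓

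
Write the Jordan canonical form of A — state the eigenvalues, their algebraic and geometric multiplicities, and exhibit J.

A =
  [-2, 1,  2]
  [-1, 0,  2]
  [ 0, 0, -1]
J_2(-1) ⊕ J_1(-1)

The characteristic polynomial is
  det(x·I − A) = x^3 + 3*x^2 + 3*x + 1 = (x + 1)^3

Eigenvalues and multiplicities (the geometric multiplicity of λ is n − rank(A − λI), which equals the number of Jordan blocks for λ):
  λ = -1: algebraic multiplicity = 3, geometric multiplicity = 2

Determining the block sizes for each eigenvalue:
  λ = -1: 2 blocks summing to 3 forces exactly one block of size 2 and the rest size 1 → block sizes [2, 1]

Assembling the blocks gives a Jordan form
J =
  [-1,  1,  0]
  [ 0, -1,  0]
  [ 0,  0, -1]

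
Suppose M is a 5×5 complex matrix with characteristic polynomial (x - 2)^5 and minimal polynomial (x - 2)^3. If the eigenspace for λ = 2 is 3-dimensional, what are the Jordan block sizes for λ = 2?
Block sizes for λ = 2: [3, 1, 1]

Step 1 — from the characteristic polynomial, algebraic multiplicity of λ = 2 is 5. From dim ker(M − (2)·I) = 3, there are exactly 3 Jordan blocks for λ = 2.
Step 2 — from the minimal polynomial, the factor (x − 2)^3 tells us the largest block for λ = 2 has size 3.
Step 3 — with total size 5, 3 blocks, and largest block 3, the block sizes (in nonincreasing order) are [3, 1, 1].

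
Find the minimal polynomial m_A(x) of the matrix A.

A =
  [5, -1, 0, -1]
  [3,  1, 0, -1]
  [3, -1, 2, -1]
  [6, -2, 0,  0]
x^2 - 4*x + 4

The characteristic polynomial is χ_A(x) = (x - 2)^4, so the eigenvalues are known. The minimal polynomial is
  m_A(x) = Π_λ (x − λ)^{k_λ}
where k_λ is the size of the *largest* Jordan block for λ (equivalently, the smallest k with (A − λI)^k v = 0 for every generalised eigenvector v of λ).

  λ = 2: largest Jordan block has size 2, contributing (x − 2)^2

So m_A(x) = (x - 2)^2 = x^2 - 4*x + 4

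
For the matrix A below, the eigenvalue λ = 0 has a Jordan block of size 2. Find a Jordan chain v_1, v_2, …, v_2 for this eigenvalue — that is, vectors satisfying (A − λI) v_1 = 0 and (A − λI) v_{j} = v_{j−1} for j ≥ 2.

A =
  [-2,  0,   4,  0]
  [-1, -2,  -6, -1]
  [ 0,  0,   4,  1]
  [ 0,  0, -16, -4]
A Jordan chain for λ = 0 of length 2:
v_1 = (-8, 8, -4, 16)ᵀ
v_2 = (2, -2, -1, 0)ᵀ

Let N = A − (0)·I. We want v_2 with N^2 v_2 = 0 but N^1 v_2 ≠ 0; then v_{j-1} := N · v_j for j = 2, …, 2.

Pick v_2 = (2, -2, -1, 0)ᵀ.
Then v_1 = N · v_2 = (-8, 8, -4, 16)ᵀ.

Sanity check: (A − (0)·I) v_1 = (0, 0, 0, 0)ᵀ = 0. ✓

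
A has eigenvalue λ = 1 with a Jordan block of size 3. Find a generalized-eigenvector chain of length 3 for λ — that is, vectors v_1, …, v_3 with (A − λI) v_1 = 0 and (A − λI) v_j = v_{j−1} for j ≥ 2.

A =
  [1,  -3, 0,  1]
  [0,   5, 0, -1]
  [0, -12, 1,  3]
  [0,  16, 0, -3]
A Jordan chain for λ = 1 of length 3:
v_1 = (4, 0, 0, 0)ᵀ
v_2 = (-3, 4, -12, 16)ᵀ
v_3 = (0, 1, 0, 0)ᵀ

Let N = A − (1)·I. We want v_3 with N^3 v_3 = 0 but N^2 v_3 ≠ 0; then v_{j-1} := N · v_j for j = 3, …, 2.

Pick v_3 = (0, 1, 0, 0)ᵀ.
Then v_2 = N · v_3 = (-3, 4, -12, 16)ᵀ.
Then v_1 = N · v_2 = (4, 0, 0, 0)ᵀ.

Sanity check: (A − (1)·I) v_1 = (0, 0, 0, 0)ᵀ = 0. ✓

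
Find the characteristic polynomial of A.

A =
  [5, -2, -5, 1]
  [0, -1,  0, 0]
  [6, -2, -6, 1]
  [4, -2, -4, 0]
x^4 + 2*x^3 + x^2

Expanding det(x·I − A) (e.g. by cofactor expansion or by noting that A is similar to its Jordan form J, which has the same characteristic polynomial as A) gives
  χ_A(x) = x^4 + 2*x^3 + x^2
which factors as x^2*(x + 1)^2. The eigenvalues (with algebraic multiplicities) are λ = -1 with multiplicity 2, λ = 0 with multiplicity 2.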